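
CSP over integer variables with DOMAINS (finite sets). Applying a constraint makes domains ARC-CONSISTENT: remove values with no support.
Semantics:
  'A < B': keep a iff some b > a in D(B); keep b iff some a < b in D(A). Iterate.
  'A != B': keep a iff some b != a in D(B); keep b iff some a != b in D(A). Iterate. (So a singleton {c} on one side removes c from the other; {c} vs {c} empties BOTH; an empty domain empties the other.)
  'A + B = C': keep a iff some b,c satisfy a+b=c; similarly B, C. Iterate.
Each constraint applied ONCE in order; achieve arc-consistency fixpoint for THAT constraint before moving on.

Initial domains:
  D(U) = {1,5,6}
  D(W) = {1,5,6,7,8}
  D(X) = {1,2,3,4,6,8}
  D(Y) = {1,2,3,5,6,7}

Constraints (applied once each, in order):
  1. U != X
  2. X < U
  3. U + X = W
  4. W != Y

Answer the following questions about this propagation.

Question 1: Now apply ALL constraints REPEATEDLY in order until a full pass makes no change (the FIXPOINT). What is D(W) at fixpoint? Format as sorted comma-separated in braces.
pass 0 (initial): D(W)={1,5,6,7,8}
pass 1: U {1,5,6}->{5,6}; W {1,5,6,7,8}->{6,7,8}; X {1,2,3,4,6,8}->{1,2,3}
pass 2: no change
Fixpoint after 2 passes: D(W) = {6,7,8}

Answer: {6,7,8}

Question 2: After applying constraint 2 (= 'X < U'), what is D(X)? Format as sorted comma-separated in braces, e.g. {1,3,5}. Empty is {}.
Answer: {1,2,3,4}

Derivation:
Constraint 1 (U != X) on D(U)={1,5,6} D(X)={1,2,3,4,6,8}: no change
Constraint 2 (X < U) on D(X)={1,2,3,4,6,8} D(U)={1,5,6}: X {1,2,3,4,6,8}->{1,2,3,4}; U {1,5,6}->{5,6}
So after constraint 2: D(X) = {1,2,3,4}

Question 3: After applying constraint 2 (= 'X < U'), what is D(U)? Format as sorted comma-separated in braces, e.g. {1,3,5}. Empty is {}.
Constraint 1 (U != X) on D(U)={1,5,6} D(X)={1,2,3,4,6,8}: no change
Constraint 2 (X < U) on D(X)={1,2,3,4,6,8} D(U)={1,5,6}: X {1,2,3,4,6,8}->{1,2,3,4}; U {1,5,6}->{5,6}
So after constraint 2: D(U) = {5,6}

Answer: {5,6}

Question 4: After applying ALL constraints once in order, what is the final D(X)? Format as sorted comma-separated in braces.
Answer: {1,2,3}

Derivation:
Constraint 1 (U != X) on D(U)={1,5,6} D(X)={1,2,3,4,6,8}: no change
Constraint 2 (X < U) on D(X)={1,2,3,4,6,8} D(U)={1,5,6}: X {1,2,3,4,6,8}->{1,2,3,4}; U {1,5,6}->{5,6}
Constraint 3 (U + X = W) on D(U)={5,6} D(X)={1,2,3,4} D(W)={1,5,6,7,8}: X {1,2,3,4}->{1,2,3}; W {1,5,6,7,8}->{6,7,8}
Constraint 4 (W != Y) on D(W)={6,7,8} D(Y)={1,2,3,5,6,7}: no change
So after all 4 constraints: D(X) = {1,2,3}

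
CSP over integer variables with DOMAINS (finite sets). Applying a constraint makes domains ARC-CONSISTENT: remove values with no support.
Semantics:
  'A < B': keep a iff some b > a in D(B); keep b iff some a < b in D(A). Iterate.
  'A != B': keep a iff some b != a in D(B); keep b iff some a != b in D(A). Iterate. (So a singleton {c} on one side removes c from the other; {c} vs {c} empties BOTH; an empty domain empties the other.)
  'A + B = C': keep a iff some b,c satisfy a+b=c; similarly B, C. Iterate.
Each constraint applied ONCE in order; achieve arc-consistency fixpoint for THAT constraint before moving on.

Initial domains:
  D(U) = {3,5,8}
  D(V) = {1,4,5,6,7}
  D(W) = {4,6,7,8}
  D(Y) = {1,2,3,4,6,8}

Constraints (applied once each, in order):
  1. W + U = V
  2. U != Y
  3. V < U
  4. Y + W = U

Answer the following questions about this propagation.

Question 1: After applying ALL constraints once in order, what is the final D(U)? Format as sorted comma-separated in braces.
Answer: {}

Derivation:
Constraint 1 (W + U = V) on D(W)={4,6,7,8} D(U)={3,5,8} D(V)={1,4,5,6,7}: W {4,6,7,8}->{4}; U {3,5,8}->{3}; V {1,4,5,6,7}->{7}
Constraint 2 (U != Y) on D(U)={3} D(Y)={1,2,3,4,6,8}: Y {1,2,3,4,6,8}->{1,2,4,6,8}
Constraint 3 (V < U) on D(V)={7} D(U)={3}: V {7}->{}; U {3}->{}
Constraint 4 (Y + W = U) on D(Y)={1,2,4,6,8} D(W)={4} D(U)={}: Y {1,2,4,6,8}->{}; W {4}->{}
So after all 4 constraints: D(U) = {}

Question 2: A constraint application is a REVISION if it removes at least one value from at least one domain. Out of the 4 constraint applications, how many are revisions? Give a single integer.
Answer: 4

Derivation:
Constraint 1 (W + U = V) on D(W)={4,6,7,8} D(U)={3,5,8} D(V)={1,4,5,6,7}: W {4,6,7,8}->{4}; U {3,5,8}->{3}; V {1,4,5,6,7}->{7} => REVISION
Constraint 2 (U != Y) on D(U)={3} D(Y)={1,2,3,4,6,8}: Y {1,2,3,4,6,8}->{1,2,4,6,8} => REVISION
Constraint 3 (V < U) on D(V)={7} D(U)={3}: V {7}->{}; U {3}->{} => REVISION
Constraint 4 (Y + W = U) on D(Y)={1,2,4,6,8} D(W)={4} D(U)={}: Y {1,2,4,6,8}->{}; W {4}->{} => REVISION
Total revisions = 4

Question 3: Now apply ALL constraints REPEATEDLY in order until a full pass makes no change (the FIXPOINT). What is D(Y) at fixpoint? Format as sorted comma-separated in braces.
pass 0 (initial): D(Y)={1,2,3,4,6,8}
pass 1: U {3,5,8}->{}; V {1,4,5,6,7}->{}; W {4,6,7,8}->{}; Y {1,2,3,4,6,8}->{}
pass 2: no change
Fixpoint after 2 passes: D(Y) = {}

Answer: {}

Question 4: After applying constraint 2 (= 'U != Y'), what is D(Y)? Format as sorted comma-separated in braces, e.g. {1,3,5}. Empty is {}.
Constraint 1 (W + U = V) on D(W)={4,6,7,8} D(U)={3,5,8} D(V)={1,4,5,6,7}: W {4,6,7,8}->{4}; U {3,5,8}->{3}; V {1,4,5,6,7}->{7}
Constraint 2 (U != Y) on D(U)={3} D(Y)={1,2,3,4,6,8}: Y {1,2,3,4,6,8}->{1,2,4,6,8}
So after constraint 2: D(Y) = {1,2,4,6,8}

Answer: {1,2,4,6,8}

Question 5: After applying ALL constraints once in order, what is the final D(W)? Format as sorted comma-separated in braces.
Answer: {}

Derivation:
Constraint 1 (W + U = V) on D(W)={4,6,7,8} D(U)={3,5,8} D(V)={1,4,5,6,7}: W {4,6,7,8}->{4}; U {3,5,8}->{3}; V {1,4,5,6,7}->{7}
Constraint 2 (U != Y) on D(U)={3} D(Y)={1,2,3,4,6,8}: Y {1,2,3,4,6,8}->{1,2,4,6,8}
Constraint 3 (V < U) on D(V)={7} D(U)={3}: V {7}->{}; U {3}->{}
Constraint 4 (Y + W = U) on D(Y)={1,2,4,6,8} D(W)={4} D(U)={}: Y {1,2,4,6,8}->{}; W {4}->{}
So after all 4 constraints: D(W) = {}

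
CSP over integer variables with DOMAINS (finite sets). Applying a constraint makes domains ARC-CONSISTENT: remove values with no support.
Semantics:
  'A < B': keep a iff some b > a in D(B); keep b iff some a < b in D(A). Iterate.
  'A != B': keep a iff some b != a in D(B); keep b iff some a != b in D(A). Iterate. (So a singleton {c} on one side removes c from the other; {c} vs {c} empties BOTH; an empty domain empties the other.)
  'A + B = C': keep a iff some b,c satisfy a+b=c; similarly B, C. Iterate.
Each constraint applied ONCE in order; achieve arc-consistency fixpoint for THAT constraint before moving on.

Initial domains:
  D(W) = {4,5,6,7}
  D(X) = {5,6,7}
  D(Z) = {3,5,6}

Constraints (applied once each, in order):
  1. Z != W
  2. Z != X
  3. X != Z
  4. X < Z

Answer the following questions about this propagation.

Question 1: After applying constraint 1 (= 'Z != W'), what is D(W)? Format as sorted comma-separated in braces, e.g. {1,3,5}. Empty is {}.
Answer: {4,5,6,7}

Derivation:
Constraint 1 (Z != W) on D(Z)={3,5,6} D(W)={4,5,6,7}: no change
So after constraint 1: D(W) = {4,5,6,7}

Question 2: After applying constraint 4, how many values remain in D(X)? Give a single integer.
Constraint 1 (Z != W) on D(Z)={3,5,6} D(W)={4,5,6,7}: no change
Constraint 2 (Z != X) on D(Z)={3,5,6} D(X)={5,6,7}: no change
Constraint 3 (X != Z) on D(X)={5,6,7} D(Z)={3,5,6}: no change
Constraint 4 (X < Z) on D(X)={5,6,7} D(Z)={3,5,6}: X {5,6,7}->{5}; Z {3,5,6}->{6}
So after constraint 4: D(X)={5}, size = 1

Answer: 1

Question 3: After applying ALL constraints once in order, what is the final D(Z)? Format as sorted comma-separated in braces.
Answer: {6}

Derivation:
Constraint 1 (Z != W) on D(Z)={3,5,6} D(W)={4,5,6,7}: no change
Constraint 2 (Z != X) on D(Z)={3,5,6} D(X)={5,6,7}: no change
Constraint 3 (X != Z) on D(X)={5,6,7} D(Z)={3,5,6}: no change
Constraint 4 (X < Z) on D(X)={5,6,7} D(Z)={3,5,6}: X {5,6,7}->{5}; Z {3,5,6}->{6}
So after all 4 constraints: D(Z) = {6}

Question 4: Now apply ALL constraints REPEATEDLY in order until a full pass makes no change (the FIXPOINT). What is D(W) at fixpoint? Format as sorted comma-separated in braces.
pass 0 (initial): D(W)={4,5,6,7}
pass 1: X {5,6,7}->{5}; Z {3,5,6}->{6}
pass 2: W {4,5,6,7}->{4,5,7}
pass 3: no change
Fixpoint after 3 passes: D(W) = {4,5,7}

Answer: {4,5,7}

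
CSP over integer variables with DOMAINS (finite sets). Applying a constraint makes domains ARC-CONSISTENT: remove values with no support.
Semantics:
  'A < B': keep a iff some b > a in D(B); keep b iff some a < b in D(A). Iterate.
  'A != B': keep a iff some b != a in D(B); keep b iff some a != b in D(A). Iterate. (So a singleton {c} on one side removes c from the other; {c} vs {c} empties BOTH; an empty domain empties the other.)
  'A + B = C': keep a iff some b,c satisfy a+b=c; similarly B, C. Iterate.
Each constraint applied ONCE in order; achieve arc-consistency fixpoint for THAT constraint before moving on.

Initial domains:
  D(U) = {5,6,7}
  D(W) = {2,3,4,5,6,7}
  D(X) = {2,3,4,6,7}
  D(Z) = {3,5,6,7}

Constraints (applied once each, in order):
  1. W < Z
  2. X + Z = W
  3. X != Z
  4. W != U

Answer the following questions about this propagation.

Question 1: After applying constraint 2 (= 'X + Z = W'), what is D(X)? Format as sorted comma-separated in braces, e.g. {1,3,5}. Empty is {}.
Constraint 1 (W < Z) on D(W)={2,3,4,5,6,7} D(Z)={3,5,6,7}: W {2,3,4,5,6,7}->{2,3,4,5,6}
Constraint 2 (X + Z = W) on D(X)={2,3,4,6,7} D(Z)={3,5,6,7} D(W)={2,3,4,5,6}: X {2,3,4,6,7}->{2,3}; Z {3,5,6,7}->{3}; W {2,3,4,5,6}->{5,6}
So after constraint 2: D(X) = {2,3}

Answer: {2,3}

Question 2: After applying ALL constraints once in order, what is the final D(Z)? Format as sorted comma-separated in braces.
Constraint 1 (W < Z) on D(W)={2,3,4,5,6,7} D(Z)={3,5,6,7}: W {2,3,4,5,6,7}->{2,3,4,5,6}
Constraint 2 (X + Z = W) on D(X)={2,3,4,6,7} D(Z)={3,5,6,7} D(W)={2,3,4,5,6}: X {2,3,4,6,7}->{2,3}; Z {3,5,6,7}->{3}; W {2,3,4,5,6}->{5,6}
Constraint 3 (X != Z) on D(X)={2,3} D(Z)={3}: X {2,3}->{2}
Constraint 4 (W != U) on D(W)={5,6} D(U)={5,6,7}: no change
So after all 4 constraints: D(Z) = {3}

Answer: {3}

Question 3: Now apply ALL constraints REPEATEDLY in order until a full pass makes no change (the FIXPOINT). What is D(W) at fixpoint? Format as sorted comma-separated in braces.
pass 0 (initial): D(W)={2,3,4,5,6,7}
pass 1: W {2,3,4,5,6,7}->{5,6}; X {2,3,4,6,7}->{2}; Z {3,5,6,7}->{3}
pass 2: U {5,6,7}->{}; W {5,6}->{}; X {2}->{}; Z {3}->{}
pass 3: no change
Fixpoint after 3 passes: D(W) = {}

Answer: {}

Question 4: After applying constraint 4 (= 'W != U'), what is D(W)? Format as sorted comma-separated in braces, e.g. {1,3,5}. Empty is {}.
Constraint 1 (W < Z) on D(W)={2,3,4,5,6,7} D(Z)={3,5,6,7}: W {2,3,4,5,6,7}->{2,3,4,5,6}
Constraint 2 (X + Z = W) on D(X)={2,3,4,6,7} D(Z)={3,5,6,7} D(W)={2,3,4,5,6}: X {2,3,4,6,7}->{2,3}; Z {3,5,6,7}->{3}; W {2,3,4,5,6}->{5,6}
Constraint 3 (X != Z) on D(X)={2,3} D(Z)={3}: X {2,3}->{2}
Constraint 4 (W != U) on D(W)={5,6} D(U)={5,6,7}: no change
So after constraint 4: D(W) = {5,6}

Answer: {5,6}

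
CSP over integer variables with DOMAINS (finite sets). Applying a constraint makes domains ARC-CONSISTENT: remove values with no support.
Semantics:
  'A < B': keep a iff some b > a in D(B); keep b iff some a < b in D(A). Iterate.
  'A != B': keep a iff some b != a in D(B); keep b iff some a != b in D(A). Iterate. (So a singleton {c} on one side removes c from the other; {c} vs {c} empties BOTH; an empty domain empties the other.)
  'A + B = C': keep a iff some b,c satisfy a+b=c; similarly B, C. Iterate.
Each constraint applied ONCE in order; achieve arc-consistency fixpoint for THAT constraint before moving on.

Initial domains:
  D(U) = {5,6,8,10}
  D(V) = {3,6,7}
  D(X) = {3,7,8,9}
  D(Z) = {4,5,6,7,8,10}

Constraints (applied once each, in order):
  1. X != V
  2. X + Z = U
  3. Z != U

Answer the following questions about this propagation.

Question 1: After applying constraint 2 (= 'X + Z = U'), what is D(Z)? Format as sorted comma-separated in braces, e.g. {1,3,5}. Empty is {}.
Constraint 1 (X != V) on D(X)={3,7,8,9} D(V)={3,6,7}: no change
Constraint 2 (X + Z = U) on D(X)={3,7,8,9} D(Z)={4,5,6,7,8,10} D(U)={5,6,8,10}: X {3,7,8,9}->{3}; Z {4,5,6,7,8,10}->{5,7}; U {5,6,8,10}->{8,10}
So after constraint 2: D(Z) = {5,7}

Answer: {5,7}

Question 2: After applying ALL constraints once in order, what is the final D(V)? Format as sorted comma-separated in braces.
Constraint 1 (X != V) on D(X)={3,7,8,9} D(V)={3,6,7}: no change
Constraint 2 (X + Z = U) on D(X)={3,7,8,9} D(Z)={4,5,6,7,8,10} D(U)={5,6,8,10}: X {3,7,8,9}->{3}; Z {4,5,6,7,8,10}->{5,7}; U {5,6,8,10}->{8,10}
Constraint 3 (Z != U) on D(Z)={5,7} D(U)={8,10}: no change
So after all 3 constraints: D(V) = {3,6,7}

Answer: {3,6,7}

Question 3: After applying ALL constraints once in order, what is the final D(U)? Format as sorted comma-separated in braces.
Answer: {8,10}

Derivation:
Constraint 1 (X != V) on D(X)={3,7,8,9} D(V)={3,6,7}: no change
Constraint 2 (X + Z = U) on D(X)={3,7,8,9} D(Z)={4,5,6,7,8,10} D(U)={5,6,8,10}: X {3,7,8,9}->{3}; Z {4,5,6,7,8,10}->{5,7}; U {5,6,8,10}->{8,10}
Constraint 3 (Z != U) on D(Z)={5,7} D(U)={8,10}: no change
So after all 3 constraints: D(U) = {8,10}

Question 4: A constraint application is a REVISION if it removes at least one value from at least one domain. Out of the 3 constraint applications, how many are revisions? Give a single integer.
Constraint 1 (X != V) on D(X)={3,7,8,9} D(V)={3,6,7}: no change => not a revision
Constraint 2 (X + Z = U) on D(X)={3,7,8,9} D(Z)={4,5,6,7,8,10} D(U)={5,6,8,10}: X {3,7,8,9}->{3}; Z {4,5,6,7,8,10}->{5,7}; U {5,6,8,10}->{8,10} => REVISION
Constraint 3 (Z != U) on D(Z)={5,7} D(U)={8,10}: no change => not a revision
Total revisions = 1

Answer: 1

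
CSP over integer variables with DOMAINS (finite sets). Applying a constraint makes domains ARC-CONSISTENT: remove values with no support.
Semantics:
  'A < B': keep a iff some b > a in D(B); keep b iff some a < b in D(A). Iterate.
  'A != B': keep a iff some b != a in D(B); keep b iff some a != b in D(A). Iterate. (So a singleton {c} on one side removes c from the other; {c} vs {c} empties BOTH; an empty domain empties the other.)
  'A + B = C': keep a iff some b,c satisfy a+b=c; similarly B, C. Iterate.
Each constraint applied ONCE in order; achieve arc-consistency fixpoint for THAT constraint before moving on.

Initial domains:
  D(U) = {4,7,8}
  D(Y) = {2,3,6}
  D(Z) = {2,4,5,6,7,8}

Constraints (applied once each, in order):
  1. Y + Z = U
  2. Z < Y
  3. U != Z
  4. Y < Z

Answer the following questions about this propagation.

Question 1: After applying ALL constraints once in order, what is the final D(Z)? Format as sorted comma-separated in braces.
Constraint 1 (Y + Z = U) on D(Y)={2,3,6} D(Z)={2,4,5,6,7,8} D(U)={4,7,8}: Z {2,4,5,6,7,8}->{2,4,5,6}
Constraint 2 (Z < Y) on D(Z)={2,4,5,6} D(Y)={2,3,6}: Z {2,4,5,6}->{2,4,5}; Y {2,3,6}->{3,6}
Constraint 3 (U != Z) on D(U)={4,7,8} D(Z)={2,4,5}: no change
Constraint 4 (Y < Z) on D(Y)={3,6} D(Z)={2,4,5}: Y {3,6}->{3}; Z {2,4,5}->{4,5}
So after all 4 constraints: D(Z) = {4,5}

Answer: {4,5}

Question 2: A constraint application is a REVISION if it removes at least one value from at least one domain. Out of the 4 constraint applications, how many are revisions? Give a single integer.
Constraint 1 (Y + Z = U) on D(Y)={2,3,6} D(Z)={2,4,5,6,7,8} D(U)={4,7,8}: Z {2,4,5,6,7,8}->{2,4,5,6} => REVISION
Constraint 2 (Z < Y) on D(Z)={2,4,5,6} D(Y)={2,3,6}: Z {2,4,5,6}->{2,4,5}; Y {2,3,6}->{3,6} => REVISION
Constraint 3 (U != Z) on D(U)={4,7,8} D(Z)={2,4,5}: no change => not a revision
Constraint 4 (Y < Z) on D(Y)={3,6} D(Z)={2,4,5}: Y {3,6}->{3}; Z {2,4,5}->{4,5} => REVISION
Total revisions = 3

Answer: 3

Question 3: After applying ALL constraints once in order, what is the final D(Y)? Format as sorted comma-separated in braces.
Answer: {3}

Derivation:
Constraint 1 (Y + Z = U) on D(Y)={2,3,6} D(Z)={2,4,5,6,7,8} D(U)={4,7,8}: Z {2,4,5,6,7,8}->{2,4,5,6}
Constraint 2 (Z < Y) on D(Z)={2,4,5,6} D(Y)={2,3,6}: Z {2,4,5,6}->{2,4,5}; Y {2,3,6}->{3,6}
Constraint 3 (U != Z) on D(U)={4,7,8} D(Z)={2,4,5}: no change
Constraint 4 (Y < Z) on D(Y)={3,6} D(Z)={2,4,5}: Y {3,6}->{3}; Z {2,4,5}->{4,5}
So after all 4 constraints: D(Y) = {3}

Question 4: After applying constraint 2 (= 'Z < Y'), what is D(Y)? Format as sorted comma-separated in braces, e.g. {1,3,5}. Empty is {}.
Answer: {3,6}

Derivation:
Constraint 1 (Y + Z = U) on D(Y)={2,3,6} D(Z)={2,4,5,6,7,8} D(U)={4,7,8}: Z {2,4,5,6,7,8}->{2,4,5,6}
Constraint 2 (Z < Y) on D(Z)={2,4,5,6} D(Y)={2,3,6}: Z {2,4,5,6}->{2,4,5}; Y {2,3,6}->{3,6}
So after constraint 2: D(Y) = {3,6}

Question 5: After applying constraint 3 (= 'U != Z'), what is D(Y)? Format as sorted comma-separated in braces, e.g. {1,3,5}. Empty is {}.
Answer: {3,6}

Derivation:
Constraint 1 (Y + Z = U) on D(Y)={2,3,6} D(Z)={2,4,5,6,7,8} D(U)={4,7,8}: Z {2,4,5,6,7,8}->{2,4,5,6}
Constraint 2 (Z < Y) on D(Z)={2,4,5,6} D(Y)={2,3,6}: Z {2,4,5,6}->{2,4,5}; Y {2,3,6}->{3,6}
Constraint 3 (U != Z) on D(U)={4,7,8} D(Z)={2,4,5}: no change
So after constraint 3: D(Y) = {3,6}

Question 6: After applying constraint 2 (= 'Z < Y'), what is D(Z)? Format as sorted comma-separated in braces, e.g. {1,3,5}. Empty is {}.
Constraint 1 (Y + Z = U) on D(Y)={2,3,6} D(Z)={2,4,5,6,7,8} D(U)={4,7,8}: Z {2,4,5,6,7,8}->{2,4,5,6}
Constraint 2 (Z < Y) on D(Z)={2,4,5,6} D(Y)={2,3,6}: Z {2,4,5,6}->{2,4,5}; Y {2,3,6}->{3,6}
So after constraint 2: D(Z) = {2,4,5}

Answer: {2,4,5}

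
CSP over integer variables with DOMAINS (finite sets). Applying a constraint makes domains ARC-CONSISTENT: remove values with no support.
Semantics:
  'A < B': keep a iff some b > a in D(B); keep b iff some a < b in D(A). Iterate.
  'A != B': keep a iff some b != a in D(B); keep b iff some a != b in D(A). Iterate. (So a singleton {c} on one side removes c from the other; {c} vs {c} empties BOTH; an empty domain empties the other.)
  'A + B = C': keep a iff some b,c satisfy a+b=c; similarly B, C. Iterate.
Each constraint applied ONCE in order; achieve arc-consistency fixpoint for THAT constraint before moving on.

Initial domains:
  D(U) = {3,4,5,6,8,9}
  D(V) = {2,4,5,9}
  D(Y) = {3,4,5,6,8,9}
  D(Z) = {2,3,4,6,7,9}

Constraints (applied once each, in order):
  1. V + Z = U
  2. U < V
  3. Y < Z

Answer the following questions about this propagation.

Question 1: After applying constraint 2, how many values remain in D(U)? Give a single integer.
Constraint 1 (V + Z = U) on D(V)={2,4,5,9} D(Z)={2,3,4,6,7,9} D(U)={3,4,5,6,8,9}: V {2,4,5,9}->{2,4,5}; Z {2,3,4,6,7,9}->{2,3,4,6,7}; U {3,4,5,6,8,9}->{4,5,6,8,9}
Constraint 2 (U < V) on D(U)={4,5,6,8,9} D(V)={2,4,5}: U {4,5,6,8,9}->{4}; V {2,4,5}->{5}
So after constraint 2: D(U)={4}, size = 1

Answer: 1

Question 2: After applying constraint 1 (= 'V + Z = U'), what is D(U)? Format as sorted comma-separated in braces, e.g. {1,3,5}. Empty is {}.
Constraint 1 (V + Z = U) on D(V)={2,4,5,9} D(Z)={2,3,4,6,7,9} D(U)={3,4,5,6,8,9}: V {2,4,5,9}->{2,4,5}; Z {2,3,4,6,7,9}->{2,3,4,6,7}; U {3,4,5,6,8,9}->{4,5,6,8,9}
So after constraint 1: D(U) = {4,5,6,8,9}

Answer: {4,5,6,8,9}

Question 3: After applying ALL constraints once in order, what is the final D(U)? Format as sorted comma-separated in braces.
Answer: {4}

Derivation:
Constraint 1 (V + Z = U) on D(V)={2,4,5,9} D(Z)={2,3,4,6,7,9} D(U)={3,4,5,6,8,9}: V {2,4,5,9}->{2,4,5}; Z {2,3,4,6,7,9}->{2,3,4,6,7}; U {3,4,5,6,8,9}->{4,5,6,8,9}
Constraint 2 (U < V) on D(U)={4,5,6,8,9} D(V)={2,4,5}: U {4,5,6,8,9}->{4}; V {2,4,5}->{5}
Constraint 3 (Y < Z) on D(Y)={3,4,5,6,8,9} D(Z)={2,3,4,6,7}: Y {3,4,5,6,8,9}->{3,4,5,6}; Z {2,3,4,6,7}->{4,6,7}
So after all 3 constraints: D(U) = {4}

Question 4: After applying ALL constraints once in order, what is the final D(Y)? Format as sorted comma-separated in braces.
Constraint 1 (V + Z = U) on D(V)={2,4,5,9} D(Z)={2,3,4,6,7,9} D(U)={3,4,5,6,8,9}: V {2,4,5,9}->{2,4,5}; Z {2,3,4,6,7,9}->{2,3,4,6,7}; U {3,4,5,6,8,9}->{4,5,6,8,9}
Constraint 2 (U < V) on D(U)={4,5,6,8,9} D(V)={2,4,5}: U {4,5,6,8,9}->{4}; V {2,4,5}->{5}
Constraint 3 (Y < Z) on D(Y)={3,4,5,6,8,9} D(Z)={2,3,4,6,7}: Y {3,4,5,6,8,9}->{3,4,5,6}; Z {2,3,4,6,7}->{4,6,7}
So after all 3 constraints: D(Y) = {3,4,5,6}

Answer: {3,4,5,6}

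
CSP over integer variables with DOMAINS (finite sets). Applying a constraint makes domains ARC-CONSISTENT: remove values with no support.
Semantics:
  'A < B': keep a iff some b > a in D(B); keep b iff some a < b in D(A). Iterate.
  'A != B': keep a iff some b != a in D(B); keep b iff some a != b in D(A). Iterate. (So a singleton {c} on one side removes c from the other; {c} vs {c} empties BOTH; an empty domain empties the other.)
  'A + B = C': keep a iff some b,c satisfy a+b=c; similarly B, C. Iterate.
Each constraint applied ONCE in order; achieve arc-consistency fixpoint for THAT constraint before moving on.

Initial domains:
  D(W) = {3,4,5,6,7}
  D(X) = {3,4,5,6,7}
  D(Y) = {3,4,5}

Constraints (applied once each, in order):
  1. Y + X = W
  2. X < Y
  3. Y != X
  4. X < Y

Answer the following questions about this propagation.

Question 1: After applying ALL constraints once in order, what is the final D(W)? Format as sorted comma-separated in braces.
Constraint 1 (Y + X = W) on D(Y)={3,4,5} D(X)={3,4,5,6,7} D(W)={3,4,5,6,7}: Y {3,4,5}->{3,4}; X {3,4,5,6,7}->{3,4}; W {3,4,5,6,7}->{6,7}
Constraint 2 (X < Y) on D(X)={3,4} D(Y)={3,4}: X {3,4}->{3}; Y {3,4}->{4}
Constraint 3 (Y != X) on D(Y)={4} D(X)={3}: no change
Constraint 4 (X < Y) on D(X)={3} D(Y)={4}: no change
So after all 4 constraints: D(W) = {6,7}

Answer: {6,7}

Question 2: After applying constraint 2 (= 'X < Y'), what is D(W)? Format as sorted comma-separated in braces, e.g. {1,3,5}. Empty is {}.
Constraint 1 (Y + X = W) on D(Y)={3,4,5} D(X)={3,4,5,6,7} D(W)={3,4,5,6,7}: Y {3,4,5}->{3,4}; X {3,4,5,6,7}->{3,4}; W {3,4,5,6,7}->{6,7}
Constraint 2 (X < Y) on D(X)={3,4} D(Y)={3,4}: X {3,4}->{3}; Y {3,4}->{4}
So after constraint 2: D(W) = {6,7}

Answer: {6,7}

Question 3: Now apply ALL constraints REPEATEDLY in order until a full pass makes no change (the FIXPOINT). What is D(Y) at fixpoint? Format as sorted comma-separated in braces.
pass 0 (initial): D(Y)={3,4,5}
pass 1: W {3,4,5,6,7}->{6,7}; X {3,4,5,6,7}->{3}; Y {3,4,5}->{4}
pass 2: W {6,7}->{7}
pass 3: no change
Fixpoint after 3 passes: D(Y) = {4}

Answer: {4}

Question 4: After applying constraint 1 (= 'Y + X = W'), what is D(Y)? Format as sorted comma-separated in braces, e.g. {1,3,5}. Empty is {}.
Constraint 1 (Y + X = W) on D(Y)={3,4,5} D(X)={3,4,5,6,7} D(W)={3,4,5,6,7}: Y {3,4,5}->{3,4}; X {3,4,5,6,7}->{3,4}; W {3,4,5,6,7}->{6,7}
So after constraint 1: D(Y) = {3,4}

Answer: {3,4}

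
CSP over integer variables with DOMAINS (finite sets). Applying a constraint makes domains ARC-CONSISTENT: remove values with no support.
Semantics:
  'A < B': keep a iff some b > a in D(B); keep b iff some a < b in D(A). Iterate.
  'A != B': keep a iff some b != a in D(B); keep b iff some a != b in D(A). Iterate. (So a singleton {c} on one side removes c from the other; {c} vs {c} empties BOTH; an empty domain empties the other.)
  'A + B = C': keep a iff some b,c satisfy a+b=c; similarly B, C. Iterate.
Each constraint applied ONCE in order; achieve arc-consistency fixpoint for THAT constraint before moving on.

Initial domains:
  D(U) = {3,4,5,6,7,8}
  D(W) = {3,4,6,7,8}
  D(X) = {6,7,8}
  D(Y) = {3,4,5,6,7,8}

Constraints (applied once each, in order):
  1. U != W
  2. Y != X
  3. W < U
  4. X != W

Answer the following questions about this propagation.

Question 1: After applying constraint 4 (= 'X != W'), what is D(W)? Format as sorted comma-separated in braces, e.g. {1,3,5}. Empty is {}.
Answer: {3,4,6,7}

Derivation:
Constraint 1 (U != W) on D(U)={3,4,5,6,7,8} D(W)={3,4,6,7,8}: no change
Constraint 2 (Y != X) on D(Y)={3,4,5,6,7,8} D(X)={6,7,8}: no change
Constraint 3 (W < U) on D(W)={3,4,6,7,8} D(U)={3,4,5,6,7,8}: W {3,4,6,7,8}->{3,4,6,7}; U {3,4,5,6,7,8}->{4,5,6,7,8}
Constraint 4 (X != W) on D(X)={6,7,8} D(W)={3,4,6,7}: no change
So after constraint 4: D(W) = {3,4,6,7}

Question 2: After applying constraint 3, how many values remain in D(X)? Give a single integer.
Answer: 3

Derivation:
Constraint 1 (U != W) on D(U)={3,4,5,6,7,8} D(W)={3,4,6,7,8}: no change
Constraint 2 (Y != X) on D(Y)={3,4,5,6,7,8} D(X)={6,7,8}: no change
Constraint 3 (W < U) on D(W)={3,4,6,7,8} D(U)={3,4,5,6,7,8}: W {3,4,6,7,8}->{3,4,6,7}; U {3,4,5,6,7,8}->{4,5,6,7,8}
So after constraint 3: D(X)={6,7,8}, size = 3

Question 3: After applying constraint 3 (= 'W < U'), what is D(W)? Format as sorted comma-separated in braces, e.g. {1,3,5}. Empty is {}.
Answer: {3,4,6,7}

Derivation:
Constraint 1 (U != W) on D(U)={3,4,5,6,7,8} D(W)={3,4,6,7,8}: no change
Constraint 2 (Y != X) on D(Y)={3,4,5,6,7,8} D(X)={6,7,8}: no change
Constraint 3 (W < U) on D(W)={3,4,6,7,8} D(U)={3,4,5,6,7,8}: W {3,4,6,7,8}->{3,4,6,7}; U {3,4,5,6,7,8}->{4,5,6,7,8}
So after constraint 3: D(W) = {3,4,6,7}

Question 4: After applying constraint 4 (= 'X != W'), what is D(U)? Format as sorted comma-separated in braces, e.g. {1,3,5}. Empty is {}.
Answer: {4,5,6,7,8}

Derivation:
Constraint 1 (U != W) on D(U)={3,4,5,6,7,8} D(W)={3,4,6,7,8}: no change
Constraint 2 (Y != X) on D(Y)={3,4,5,6,7,8} D(X)={6,7,8}: no change
Constraint 3 (W < U) on D(W)={3,4,6,7,8} D(U)={3,4,5,6,7,8}: W {3,4,6,7,8}->{3,4,6,7}; U {3,4,5,6,7,8}->{4,5,6,7,8}
Constraint 4 (X != W) on D(X)={6,7,8} D(W)={3,4,6,7}: no change
So after constraint 4: D(U) = {4,5,6,7,8}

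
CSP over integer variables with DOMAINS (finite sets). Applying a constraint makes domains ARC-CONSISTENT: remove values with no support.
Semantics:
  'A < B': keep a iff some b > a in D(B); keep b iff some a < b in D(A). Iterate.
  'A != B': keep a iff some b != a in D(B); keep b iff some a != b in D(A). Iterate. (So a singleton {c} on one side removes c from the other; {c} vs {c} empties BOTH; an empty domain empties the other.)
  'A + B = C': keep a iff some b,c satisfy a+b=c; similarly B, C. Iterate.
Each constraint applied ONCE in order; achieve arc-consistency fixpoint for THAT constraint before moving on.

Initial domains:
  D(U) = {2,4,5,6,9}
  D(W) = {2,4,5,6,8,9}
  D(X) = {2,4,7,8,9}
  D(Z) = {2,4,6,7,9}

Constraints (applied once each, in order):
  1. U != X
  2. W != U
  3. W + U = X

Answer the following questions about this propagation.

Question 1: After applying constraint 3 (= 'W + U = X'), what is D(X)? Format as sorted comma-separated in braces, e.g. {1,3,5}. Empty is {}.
Constraint 1 (U != X) on D(U)={2,4,5,6,9} D(X)={2,4,7,8,9}: no change
Constraint 2 (W != U) on D(W)={2,4,5,6,8,9} D(U)={2,4,5,6,9}: no change
Constraint 3 (W + U = X) on D(W)={2,4,5,6,8,9} D(U)={2,4,5,6,9} D(X)={2,4,7,8,9}: W {2,4,5,6,8,9}->{2,4,5,6}; U {2,4,5,6,9}->{2,4,5,6}; X {2,4,7,8,9}->{4,7,8,9}
So after constraint 3: D(X) = {4,7,8,9}

Answer: {4,7,8,9}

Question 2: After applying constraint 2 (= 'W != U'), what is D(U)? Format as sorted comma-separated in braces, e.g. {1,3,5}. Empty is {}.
Constraint 1 (U != X) on D(U)={2,4,5,6,9} D(X)={2,4,7,8,9}: no change
Constraint 2 (W != U) on D(W)={2,4,5,6,8,9} D(U)={2,4,5,6,9}: no change
So after constraint 2: D(U) = {2,4,5,6,9}

Answer: {2,4,5,6,9}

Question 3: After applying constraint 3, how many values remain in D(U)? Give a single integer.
Constraint 1 (U != X) on D(U)={2,4,5,6,9} D(X)={2,4,7,8,9}: no change
Constraint 2 (W != U) on D(W)={2,4,5,6,8,9} D(U)={2,4,5,6,9}: no change
Constraint 3 (W + U = X) on D(W)={2,4,5,6,8,9} D(U)={2,4,5,6,9} D(X)={2,4,7,8,9}: W {2,4,5,6,8,9}->{2,4,5,6}; U {2,4,5,6,9}->{2,4,5,6}; X {2,4,7,8,9}->{4,7,8,9}
So after constraint 3: D(U)={2,4,5,6}, size = 4

Answer: 4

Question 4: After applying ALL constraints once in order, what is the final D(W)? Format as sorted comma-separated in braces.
Constraint 1 (U != X) on D(U)={2,4,5,6,9} D(X)={2,4,7,8,9}: no change
Constraint 2 (W != U) on D(W)={2,4,5,6,8,9} D(U)={2,4,5,6,9}: no change
Constraint 3 (W + U = X) on D(W)={2,4,5,6,8,9} D(U)={2,4,5,6,9} D(X)={2,4,7,8,9}: W {2,4,5,6,8,9}->{2,4,5,6}; U {2,4,5,6,9}->{2,4,5,6}; X {2,4,7,8,9}->{4,7,8,9}
So after all 3 constraints: D(W) = {2,4,5,6}

Answer: {2,4,5,6}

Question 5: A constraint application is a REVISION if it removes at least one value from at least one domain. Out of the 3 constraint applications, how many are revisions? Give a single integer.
Constraint 1 (U != X) on D(U)={2,4,5,6,9} D(X)={2,4,7,8,9}: no change => not a revision
Constraint 2 (W != U) on D(W)={2,4,5,6,8,9} D(U)={2,4,5,6,9}: no change => not a revision
Constraint 3 (W + U = X) on D(W)={2,4,5,6,8,9} D(U)={2,4,5,6,9} D(X)={2,4,7,8,9}: W {2,4,5,6,8,9}->{2,4,5,6}; U {2,4,5,6,9}->{2,4,5,6}; X {2,4,7,8,9}->{4,7,8,9} => REVISION
Total revisions = 1

Answer: 1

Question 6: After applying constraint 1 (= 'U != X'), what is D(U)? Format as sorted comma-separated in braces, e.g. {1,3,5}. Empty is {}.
Answer: {2,4,5,6,9}

Derivation:
Constraint 1 (U != X) on D(U)={2,4,5,6,9} D(X)={2,4,7,8,9}: no change
So after constraint 1: D(U) = {2,4,5,6,9}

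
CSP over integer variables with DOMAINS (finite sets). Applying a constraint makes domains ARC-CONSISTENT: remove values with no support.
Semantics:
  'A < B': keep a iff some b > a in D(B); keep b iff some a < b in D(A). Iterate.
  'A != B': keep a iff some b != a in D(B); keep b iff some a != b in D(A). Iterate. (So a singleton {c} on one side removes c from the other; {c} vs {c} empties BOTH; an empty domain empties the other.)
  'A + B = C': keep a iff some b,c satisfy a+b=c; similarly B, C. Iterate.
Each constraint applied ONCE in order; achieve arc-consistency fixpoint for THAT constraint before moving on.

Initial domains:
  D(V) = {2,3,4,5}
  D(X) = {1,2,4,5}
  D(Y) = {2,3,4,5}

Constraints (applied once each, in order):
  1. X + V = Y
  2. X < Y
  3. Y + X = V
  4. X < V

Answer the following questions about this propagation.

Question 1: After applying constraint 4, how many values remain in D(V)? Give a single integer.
Answer: 1

Derivation:
Constraint 1 (X + V = Y) on D(X)={1,2,4,5} D(V)={2,3,4,5} D(Y)={2,3,4,5}: X {1,2,4,5}->{1,2}; V {2,3,4,5}->{2,3,4}; Y {2,3,4,5}->{3,4,5}
Constraint 2 (X < Y) on D(X)={1,2} D(Y)={3,4,5}: no change
Constraint 3 (Y + X = V) on D(Y)={3,4,5} D(X)={1,2} D(V)={2,3,4}: Y {3,4,5}->{3}; X {1,2}->{1}; V {2,3,4}->{4}
Constraint 4 (X < V) on D(X)={1} D(V)={4}: no change
So after constraint 4: D(V)={4}, size = 1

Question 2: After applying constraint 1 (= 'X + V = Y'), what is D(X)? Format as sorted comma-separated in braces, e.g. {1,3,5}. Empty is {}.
Answer: {1,2}

Derivation:
Constraint 1 (X + V = Y) on D(X)={1,2,4,5} D(V)={2,3,4,5} D(Y)={2,3,4,5}: X {1,2,4,5}->{1,2}; V {2,3,4,5}->{2,3,4}; Y {2,3,4,5}->{3,4,5}
So after constraint 1: D(X) = {1,2}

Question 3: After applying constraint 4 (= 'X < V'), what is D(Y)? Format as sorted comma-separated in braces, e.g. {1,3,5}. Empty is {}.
Constraint 1 (X + V = Y) on D(X)={1,2,4,5} D(V)={2,3,4,5} D(Y)={2,3,4,5}: X {1,2,4,5}->{1,2}; V {2,3,4,5}->{2,3,4}; Y {2,3,4,5}->{3,4,5}
Constraint 2 (X < Y) on D(X)={1,2} D(Y)={3,4,5}: no change
Constraint 3 (Y + X = V) on D(Y)={3,4,5} D(X)={1,2} D(V)={2,3,4}: Y {3,4,5}->{3}; X {1,2}->{1}; V {2,3,4}->{4}
Constraint 4 (X < V) on D(X)={1} D(V)={4}: no change
So after constraint 4: D(Y) = {3}

Answer: {3}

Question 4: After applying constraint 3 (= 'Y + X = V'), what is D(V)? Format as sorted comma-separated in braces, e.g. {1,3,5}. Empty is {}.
Answer: {4}

Derivation:
Constraint 1 (X + V = Y) on D(X)={1,2,4,5} D(V)={2,3,4,5} D(Y)={2,3,4,5}: X {1,2,4,5}->{1,2}; V {2,3,4,5}->{2,3,4}; Y {2,3,4,5}->{3,4,5}
Constraint 2 (X < Y) on D(X)={1,2} D(Y)={3,4,5}: no change
Constraint 3 (Y + X = V) on D(Y)={3,4,5} D(X)={1,2} D(V)={2,3,4}: Y {3,4,5}->{3}; X {1,2}->{1}; V {2,3,4}->{4}
So after constraint 3: D(V) = {4}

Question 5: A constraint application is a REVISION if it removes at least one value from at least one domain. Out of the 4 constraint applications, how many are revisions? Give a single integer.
Constraint 1 (X + V = Y) on D(X)={1,2,4,5} D(V)={2,3,4,5} D(Y)={2,3,4,5}: X {1,2,4,5}->{1,2}; V {2,3,4,5}->{2,3,4}; Y {2,3,4,5}->{3,4,5} => REVISION
Constraint 2 (X < Y) on D(X)={1,2} D(Y)={3,4,5}: no change => not a revision
Constraint 3 (Y + X = V) on D(Y)={3,4,5} D(X)={1,2} D(V)={2,3,4}: Y {3,4,5}->{3}; X {1,2}->{1}; V {2,3,4}->{4} => REVISION
Constraint 4 (X < V) on D(X)={1} D(V)={4}: no change => not a revision
Total revisions = 2

Answer: 2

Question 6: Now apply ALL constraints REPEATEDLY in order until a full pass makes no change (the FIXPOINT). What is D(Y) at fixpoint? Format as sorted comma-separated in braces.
pass 0 (initial): D(Y)={2,3,4,5}
pass 1: V {2,3,4,5}->{4}; X {1,2,4,5}->{1}; Y {2,3,4,5}->{3}
pass 2: V {4}->{}; X {1}->{}; Y {3}->{}
pass 3: no change
Fixpoint after 3 passes: D(Y) = {}

Answer: {}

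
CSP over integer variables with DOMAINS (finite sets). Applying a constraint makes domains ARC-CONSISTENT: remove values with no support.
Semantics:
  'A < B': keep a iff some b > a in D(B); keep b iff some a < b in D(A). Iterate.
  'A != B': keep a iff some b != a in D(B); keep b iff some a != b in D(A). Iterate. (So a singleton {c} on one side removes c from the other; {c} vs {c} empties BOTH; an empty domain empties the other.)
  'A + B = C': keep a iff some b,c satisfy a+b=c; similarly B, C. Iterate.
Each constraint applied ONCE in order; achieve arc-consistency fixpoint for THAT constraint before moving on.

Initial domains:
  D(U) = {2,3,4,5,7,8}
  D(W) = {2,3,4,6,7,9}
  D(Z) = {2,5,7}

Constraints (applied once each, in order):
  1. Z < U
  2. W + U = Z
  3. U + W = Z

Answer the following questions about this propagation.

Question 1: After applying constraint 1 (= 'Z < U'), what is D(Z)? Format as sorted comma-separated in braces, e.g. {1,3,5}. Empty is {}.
Constraint 1 (Z < U) on D(Z)={2,5,7} D(U)={2,3,4,5,7,8}: U {2,3,4,5,7,8}->{3,4,5,7,8}
So after constraint 1: D(Z) = {2,5,7}

Answer: {2,5,7}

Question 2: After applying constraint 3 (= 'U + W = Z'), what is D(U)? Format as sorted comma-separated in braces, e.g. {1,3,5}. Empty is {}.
Answer: {3,4,5}

Derivation:
Constraint 1 (Z < U) on D(Z)={2,5,7} D(U)={2,3,4,5,7,8}: U {2,3,4,5,7,8}->{3,4,5,7,8}
Constraint 2 (W + U = Z) on D(W)={2,3,4,6,7,9} D(U)={3,4,5,7,8} D(Z)={2,5,7}: W {2,3,4,6,7,9}->{2,3,4}; U {3,4,5,7,8}->{3,4,5}; Z {2,5,7}->{5,7}
Constraint 3 (U + W = Z) on D(U)={3,4,5} D(W)={2,3,4} D(Z)={5,7}: no change
So after constraint 3: D(U) = {3,4,5}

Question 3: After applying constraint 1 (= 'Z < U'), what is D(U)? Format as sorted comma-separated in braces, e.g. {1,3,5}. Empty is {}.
Constraint 1 (Z < U) on D(Z)={2,5,7} D(U)={2,3,4,5,7,8}: U {2,3,4,5,7,8}->{3,4,5,7,8}
So after constraint 1: D(U) = {3,4,5,7,8}

Answer: {3,4,5,7,8}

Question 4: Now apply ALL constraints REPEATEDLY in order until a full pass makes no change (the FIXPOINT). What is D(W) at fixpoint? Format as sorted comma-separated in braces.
pass 0 (initial): D(W)={2,3,4,6,7,9}
pass 1: U {2,3,4,5,7,8}->{3,4,5}; W {2,3,4,6,7,9}->{2,3,4}; Z {2,5,7}->{5,7}
pass 2: U {3,4,5}->{}; W {2,3,4}->{}; Z {5,7}->{}
pass 3: no change
Fixpoint after 3 passes: D(W) = {}

Answer: {}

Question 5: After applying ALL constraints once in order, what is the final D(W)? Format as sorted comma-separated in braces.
Constraint 1 (Z < U) on D(Z)={2,5,7} D(U)={2,3,4,5,7,8}: U {2,3,4,5,7,8}->{3,4,5,7,8}
Constraint 2 (W + U = Z) on D(W)={2,3,4,6,7,9} D(U)={3,4,5,7,8} D(Z)={2,5,7}: W {2,3,4,6,7,9}->{2,3,4}; U {3,4,5,7,8}->{3,4,5}; Z {2,5,7}->{5,7}
Constraint 3 (U + W = Z) on D(U)={3,4,5} D(W)={2,3,4} D(Z)={5,7}: no change
So after all 3 constraints: D(W) = {2,3,4}

Answer: {2,3,4}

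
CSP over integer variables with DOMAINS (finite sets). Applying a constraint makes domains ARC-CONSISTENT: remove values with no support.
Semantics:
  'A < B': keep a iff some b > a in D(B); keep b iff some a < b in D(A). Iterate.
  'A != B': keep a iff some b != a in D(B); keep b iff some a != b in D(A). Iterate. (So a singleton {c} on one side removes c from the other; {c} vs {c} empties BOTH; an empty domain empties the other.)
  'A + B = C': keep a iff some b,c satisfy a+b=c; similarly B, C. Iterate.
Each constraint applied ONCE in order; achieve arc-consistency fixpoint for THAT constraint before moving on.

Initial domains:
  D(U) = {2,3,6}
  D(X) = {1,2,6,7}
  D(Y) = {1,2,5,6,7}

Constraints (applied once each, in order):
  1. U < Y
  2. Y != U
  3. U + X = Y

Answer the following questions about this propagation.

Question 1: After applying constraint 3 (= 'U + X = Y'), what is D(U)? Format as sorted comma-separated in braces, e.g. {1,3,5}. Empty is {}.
Constraint 1 (U < Y) on D(U)={2,3,6} D(Y)={1,2,5,6,7}: Y {1,2,5,6,7}->{5,6,7}
Constraint 2 (Y != U) on D(Y)={5,6,7} D(U)={2,3,6}: no change
Constraint 3 (U + X = Y) on D(U)={2,3,6} D(X)={1,2,6,7} D(Y)={5,6,7}: U {2,3,6}->{3,6}; X {1,2,6,7}->{1,2}; Y {5,6,7}->{5,7}
So after constraint 3: D(U) = {3,6}

Answer: {3,6}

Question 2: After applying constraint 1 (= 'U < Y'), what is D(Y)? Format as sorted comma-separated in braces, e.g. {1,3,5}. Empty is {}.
Answer: {5,6,7}

Derivation:
Constraint 1 (U < Y) on D(U)={2,3,6} D(Y)={1,2,5,6,7}: Y {1,2,5,6,7}->{5,6,7}
So after constraint 1: D(Y) = {5,6,7}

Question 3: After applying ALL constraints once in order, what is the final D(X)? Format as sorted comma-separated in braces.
Constraint 1 (U < Y) on D(U)={2,3,6} D(Y)={1,2,5,6,7}: Y {1,2,5,6,7}->{5,6,7}
Constraint 2 (Y != U) on D(Y)={5,6,7} D(U)={2,3,6}: no change
Constraint 3 (U + X = Y) on D(U)={2,3,6} D(X)={1,2,6,7} D(Y)={5,6,7}: U {2,3,6}->{3,6}; X {1,2,6,7}->{1,2}; Y {5,6,7}->{5,7}
So after all 3 constraints: D(X) = {1,2}

Answer: {1,2}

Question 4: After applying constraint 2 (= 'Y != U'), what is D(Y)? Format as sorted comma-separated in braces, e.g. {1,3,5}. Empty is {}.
Constraint 1 (U < Y) on D(U)={2,3,6} D(Y)={1,2,5,6,7}: Y {1,2,5,6,7}->{5,6,7}
Constraint 2 (Y != U) on D(Y)={5,6,7} D(U)={2,3,6}: no change
So after constraint 2: D(Y) = {5,6,7}

Answer: {5,6,7}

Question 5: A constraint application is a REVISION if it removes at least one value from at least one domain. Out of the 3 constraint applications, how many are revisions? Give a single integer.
Answer: 2

Derivation:
Constraint 1 (U < Y) on D(U)={2,3,6} D(Y)={1,2,5,6,7}: Y {1,2,5,6,7}->{5,6,7} => REVISION
Constraint 2 (Y != U) on D(Y)={5,6,7} D(U)={2,3,6}: no change => not a revision
Constraint 3 (U + X = Y) on D(U)={2,3,6} D(X)={1,2,6,7} D(Y)={5,6,7}: U {2,3,6}->{3,6}; X {1,2,6,7}->{1,2}; Y {5,6,7}->{5,7} => REVISION
Total revisions = 2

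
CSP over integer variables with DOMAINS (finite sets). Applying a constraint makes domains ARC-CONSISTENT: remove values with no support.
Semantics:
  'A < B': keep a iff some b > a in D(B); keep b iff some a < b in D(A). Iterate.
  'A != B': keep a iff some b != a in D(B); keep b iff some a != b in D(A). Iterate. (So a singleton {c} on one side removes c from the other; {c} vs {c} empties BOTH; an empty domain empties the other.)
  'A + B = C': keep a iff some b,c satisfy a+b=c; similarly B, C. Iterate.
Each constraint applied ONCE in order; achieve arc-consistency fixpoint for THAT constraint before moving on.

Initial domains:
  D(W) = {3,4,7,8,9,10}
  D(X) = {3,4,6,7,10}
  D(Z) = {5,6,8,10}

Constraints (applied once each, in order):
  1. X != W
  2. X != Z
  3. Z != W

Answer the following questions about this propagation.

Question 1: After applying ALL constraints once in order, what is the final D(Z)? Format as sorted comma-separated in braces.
Constraint 1 (X != W) on D(X)={3,4,6,7,10} D(W)={3,4,7,8,9,10}: no change
Constraint 2 (X != Z) on D(X)={3,4,6,7,10} D(Z)={5,6,8,10}: no change
Constraint 3 (Z != W) on D(Z)={5,6,8,10} D(W)={3,4,7,8,9,10}: no change
So after all 3 constraints: D(Z) = {5,6,8,10}

Answer: {5,6,8,10}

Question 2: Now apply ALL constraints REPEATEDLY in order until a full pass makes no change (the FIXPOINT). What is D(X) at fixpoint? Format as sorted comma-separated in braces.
Answer: {3,4,6,7,10}

Derivation:
pass 0 (initial): D(X)={3,4,6,7,10}
pass 1: no change
Fixpoint after 1 passes: D(X) = {3,4,6,7,10}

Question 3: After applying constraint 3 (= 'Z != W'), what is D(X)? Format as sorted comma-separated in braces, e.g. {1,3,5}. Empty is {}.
Constraint 1 (X != W) on D(X)={3,4,6,7,10} D(W)={3,4,7,8,9,10}: no change
Constraint 2 (X != Z) on D(X)={3,4,6,7,10} D(Z)={5,6,8,10}: no change
Constraint 3 (Z != W) on D(Z)={5,6,8,10} D(W)={3,4,7,8,9,10}: no change
So after constraint 3: D(X) = {3,4,6,7,10}

Answer: {3,4,6,7,10}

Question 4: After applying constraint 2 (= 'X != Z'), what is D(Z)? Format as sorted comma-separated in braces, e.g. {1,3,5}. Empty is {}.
Answer: {5,6,8,10}

Derivation:
Constraint 1 (X != W) on D(X)={3,4,6,7,10} D(W)={3,4,7,8,9,10}: no change
Constraint 2 (X != Z) on D(X)={3,4,6,7,10} D(Z)={5,6,8,10}: no change
So after constraint 2: D(Z) = {5,6,8,10}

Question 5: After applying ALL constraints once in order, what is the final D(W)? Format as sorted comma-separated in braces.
Constraint 1 (X != W) on D(X)={3,4,6,7,10} D(W)={3,4,7,8,9,10}: no change
Constraint 2 (X != Z) on D(X)={3,4,6,7,10} D(Z)={5,6,8,10}: no change
Constraint 3 (Z != W) on D(Z)={5,6,8,10} D(W)={3,4,7,8,9,10}: no change
So after all 3 constraints: D(W) = {3,4,7,8,9,10}

Answer: {3,4,7,8,9,10}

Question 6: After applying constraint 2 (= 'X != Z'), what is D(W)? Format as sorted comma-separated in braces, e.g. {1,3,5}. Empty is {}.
Answer: {3,4,7,8,9,10}

Derivation:
Constraint 1 (X != W) on D(X)={3,4,6,7,10} D(W)={3,4,7,8,9,10}: no change
Constraint 2 (X != Z) on D(X)={3,4,6,7,10} D(Z)={5,6,8,10}: no change
So after constraint 2: D(W) = {3,4,7,8,9,10}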